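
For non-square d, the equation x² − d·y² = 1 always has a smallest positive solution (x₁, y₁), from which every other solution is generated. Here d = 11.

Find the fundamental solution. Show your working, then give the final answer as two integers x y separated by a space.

d=11: √d = [3; 3,6] (ℓ=2, even), read p_1/q_1
step 0: (3, 1)  from 3·(1,0) + (0,1)
step 1: (10, 3)  from 3·(3,1) + (1,0)
→ (10, 3).  Check: 10²=100, 11·3²=99, difference 1.

10 3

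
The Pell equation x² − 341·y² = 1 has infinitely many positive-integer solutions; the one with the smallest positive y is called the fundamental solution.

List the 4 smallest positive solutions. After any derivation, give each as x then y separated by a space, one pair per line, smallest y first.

10626551 575460
225847172311201 12230310076920
4799952989541519968951 259932027556408030380
102013890481930631287980124801 5524361894723138392975161840

√341 → a₀=18, period (2,6,1,8,2,…,6,2,36); ℓ=14 even so k=13
step 0: (18, 1)  from 18·(1,0) + (0,1)
…
step 2: (240, 13)  from 6·(37,2) + (18,1)
step 3: (277, 15)  from 1·(240,13) + (37,2)
…
step 5: (5189, 281)  from 2·(2456,133) + (277,15)
…
step 9: (76727, 4155)  from 2·(28124,1523) + (20479,1109)
…
step 12: (4953942, 268271)  from 6·(718667,38918) + (641940,34763)
step 13: (10626551, 575460)  from 2·(4953942,268271) + (718667,38918)
(x₁, y₁) = (10626551, 575460);  10626551² − 341·575460² = 1 ✓
(10626551+575460√341)^2 = 225847172311201 + 12230310076920√341
(10626551+575460√341)^3 = 4799952989541519968951 + 259932027556408030380√341
(10626551+575460√341)^4 = 102013890481930631287980124801 + 5524361894723138392975161840√341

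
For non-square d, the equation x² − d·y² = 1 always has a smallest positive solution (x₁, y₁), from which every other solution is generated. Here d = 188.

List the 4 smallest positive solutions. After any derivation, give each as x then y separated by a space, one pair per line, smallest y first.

[13; 1,2,2,6,2,2,1,26] for √188; ℓ=8 ⇒ convergent index 7
i=0: a=13 ⇒ p=13, q=1
…
i=4: a=6 ⇒ p=617, q=45
i=5: a=2 ⇒ p=1330, q=97
i=6: a=2 ⇒ p=3277, q=239
i=7: a=1 ⇒ p=4607, q=336
→ (4607, 336).  Check: 4607²=21224449, 188·336²=21224448, difference 1.
n=2: (4607,336)∘(4607,336) = (4607·4607+188·336·336, 4607·336+336·4607) = (42448897,3095904)
n=3: (42448897,3095904)∘(4607,336) = (4607·42448897+188·336·3095904, 4607·3095904+336·42448897) = (391124132351,28525659120)
n=4: (391124132351,28525659120)∘(4607,336) = (4607·391124132351+188·336·28525659120, 4607·28525659120+336·391124132351) = (3603817713033217,262835420035776)

4607 336
42448897 3095904
391124132351 28525659120
3603817713033217 262835420035776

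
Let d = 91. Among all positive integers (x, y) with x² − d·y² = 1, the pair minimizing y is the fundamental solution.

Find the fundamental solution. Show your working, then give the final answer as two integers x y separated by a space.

d=91: √d = [9; 1,1,5,1,5,1,1,18] (ℓ=8, even), read p_7/q_7
step 0: (9, 1)  from 9·(1,0) + (0,1)
…
step 3: (105, 11)  from 5·(19,2) + (10,1)
…
step 6: (849, 89)  from 1·(725,76) + (124,13)
step 7: (1574, 165)  from 1·(849,89) + (725,76)
fundamental: x₁=1574, y₁=165  (since 2477476 − 91·27225 = 1)

1574 165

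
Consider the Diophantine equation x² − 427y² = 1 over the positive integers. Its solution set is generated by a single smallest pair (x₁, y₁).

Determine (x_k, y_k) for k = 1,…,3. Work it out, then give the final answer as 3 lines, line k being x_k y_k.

62 3
7687 372
953126 46125

[20; 1,1,1,40] for √427; ℓ=4 ⇒ convergent index 3
k=0  a_k=20  p_k/q_k = 20/1
k=1  a_k=1  p_k/q_k = 21/1
k=2  a_k=1  p_k/q_k = 41/2
k=3  a_k=1  p_k/q_k = 62/3
→ (62, 3).  Check: 62²=3844, 427·3²=3843, difference 1.
n=2: (62,3)∘(62,3) = (62·62+427·3·3, 62·3+3·62) = (7687,372)
n=3: (7687,372)∘(62,3) = (62·7687+427·3·372, 62·372+3·7687) = (953126,46125)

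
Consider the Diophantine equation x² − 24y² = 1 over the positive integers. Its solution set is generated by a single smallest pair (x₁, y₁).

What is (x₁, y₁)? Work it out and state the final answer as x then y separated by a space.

5 1

√24 = [4; 1,8, …], period ℓ=2 (even) → k=1
k=0  a_k=4  p_k/q_k = 4/1
k=1  a_k=1  p_k/q_k = 5/1
fundamental: x₁=5, y₁=1  (since 25 − 24·1 = 1)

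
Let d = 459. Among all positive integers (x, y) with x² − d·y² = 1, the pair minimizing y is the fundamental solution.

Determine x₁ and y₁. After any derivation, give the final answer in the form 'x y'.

√459 → a₀=21, period (2,2,1,4,21,4,1,2,2,42); ℓ=10 even so k=9
step 0: (21, 1)  from 21·(1,0) + (0,1)
step 1: (43, 2)  from 2·(21,1) + (1,0)
step 2: (107, 5)  from 2·(43,2) + (21,1)
…
step 4: (707, 33)  from 4·(150,7) + (107,5)
step 5: (14997, 700)  from 21·(707,33) + (150,7)
step 6: (60695, 2833)  from 4·(14997,700) + (707,33)
…
step 8: (212079, 9899)  from 2·(75692,3533) + (60695,2833)
step 9: (499850, 23331)  from 2·(212079,9899) + (75692,3533)
fundamental: x₁=499850, y₁=23331  (since 249850022500 − 459·544335561 = 1)

499850 23331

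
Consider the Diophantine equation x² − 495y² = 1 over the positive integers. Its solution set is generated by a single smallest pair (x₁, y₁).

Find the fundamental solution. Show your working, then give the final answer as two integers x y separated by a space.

89 4

[22; 4,44] for √495; ℓ=2 ⇒ convergent index 1
i=0: a=22 ⇒ p=22, q=1
i=1: a=4 ⇒ p=89, q=4
→ (89, 4).  Check: 89²=7921, 495·4²=7920, difference 1.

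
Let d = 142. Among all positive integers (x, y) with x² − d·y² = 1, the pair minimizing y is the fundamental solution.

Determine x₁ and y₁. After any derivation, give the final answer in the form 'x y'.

d=142: √d = [11; 1,10,1,22] (ℓ=4, even), read p_3/q_3
a_0=11:  p_0=11·1+0=11,  q_0=11·0+1=1
…
a_2=10:  p_2=10·12+11=131,  q_2=10·1+1=11
a_3=1:  p_3=1·131+12=143,  q_3=1·11+1=12
→ (143, 12).  Check: 143²=20449, 142·12²=20448, difference 1.

143 12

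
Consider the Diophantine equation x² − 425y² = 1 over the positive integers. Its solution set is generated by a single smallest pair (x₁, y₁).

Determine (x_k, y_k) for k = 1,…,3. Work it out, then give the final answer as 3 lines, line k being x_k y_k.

√425 = [20; 1,1,1,1,1,1,40, …], period ℓ=7 (odd) → k=13
step 0: (20, 1)  from 20·(1,0) + (0,1)
…
step 2: (41, 2)  from 1·(21,1) + (20,1)
…
step 5: (165, 8)  from 1·(103,5) + (62,3)
…
step 9: (22038, 1069)  from 1·(11153,541) + (10885,528)
…
step 11: (55229, 2679)  from 1·(33191,1610) + (22038,1069)
step 12: (88420, 4289)  from 1·(55229,2679) + (33191,1610)
step 13: (143649, 6968)  from 1·(88420,4289) + (55229,2679)
(x₁, y₁) = (143649, 6968);  143649² − 425·6968² = 1 ✓
k=2:  x_2 = 143649·143649+425·6968·6968 = 41270070401,  y_2 = 143649·6968+6968·143649 = 2001892464
k=3:  x_3 = 143649·41270070401+425·6968·2001892464 = 11856808685922849,  y_3 = 143649·2001892464+6968·41270070401 = 575139701115304

143649 6968
41270070401 2001892464
11856808685922849 575139701115304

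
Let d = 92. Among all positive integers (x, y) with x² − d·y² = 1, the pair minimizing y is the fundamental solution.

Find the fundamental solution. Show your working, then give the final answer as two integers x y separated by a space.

√92 → a₀=9, period (1,1,2,4,2,1,1,18); ℓ=8 even so k=7
a_0=9:  p_0=9·1+0=9,  q_0=9·0+1=1
…
a_3=2:  p_3=2·19+10=48,  q_3=2·2+1=5
a_4=4:  p_4=4·48+19=211,  q_4=4·5+2=22
…
a_6=1:  p_6=1·470+211=681,  q_6=1·49+22=71
a_7=1:  p_7=1·681+470=1151,  q_7=1·71+49=120
→ (1151, 120).  Check: 1151²=1324801, 92·120²=1324800, difference 1.

1151 120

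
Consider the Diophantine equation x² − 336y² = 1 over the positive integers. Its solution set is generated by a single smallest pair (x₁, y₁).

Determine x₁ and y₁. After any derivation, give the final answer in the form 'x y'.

[18; 3,36] for √336; ℓ=2 ⇒ convergent index 1
k=0  a_k=18  p_k/q_k = 18/1
k=1  a_k=3  p_k/q_k = 55/3
→ (55, 3).  Check: 55²=3025, 336·3²=3024, difference 1.

55 3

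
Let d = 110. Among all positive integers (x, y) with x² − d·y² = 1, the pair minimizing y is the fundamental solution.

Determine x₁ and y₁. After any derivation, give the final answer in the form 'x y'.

21 2

√110 = [10; 2,20, …], period ℓ=2 (even) → k=1
i=0: a=10 ⇒ p=10, q=1
i=1: a=2 ⇒ p=21, q=2
→ (21, 2).  Check: 21²=441, 110·2²=440, difference 1.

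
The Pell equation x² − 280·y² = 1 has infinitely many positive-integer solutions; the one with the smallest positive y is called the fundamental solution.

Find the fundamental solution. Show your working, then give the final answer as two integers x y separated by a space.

251 15

d=280: √d = [16; 1,2,1,2,1,32] (ℓ=6, even), read p_5/q_5
i=0: a=16 ⇒ p=16, q=1
…
i=3: a=1 ⇒ p=67, q=4
i=4: a=2 ⇒ p=184, q=11
i=5: a=1 ⇒ p=251, q=15
→ (251, 15).  Check: 251²=63001, 280·15²=63000, difference 1.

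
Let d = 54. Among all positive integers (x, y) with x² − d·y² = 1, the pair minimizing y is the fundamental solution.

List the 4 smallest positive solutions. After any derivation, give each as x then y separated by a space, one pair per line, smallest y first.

√54 = [7; 2,1,6,1,2,14, …], period ℓ=6 (even) → k=5
k=0  a_k=7  p_k/q_k = 7/1
k=1  a_k=2  p_k/q_k = 15/2
…
k=3  a_k=6  p_k/q_k = 147/20
k=4  a_k=1  p_k/q_k = 169/23
k=5  a_k=2  p_k/q_k = 485/66
→ (485, 66).  Check: 485²=235225, 54·66²=235224, difference 1.
(485+66√54)^2 = 470449 + 64020√54
(485+66√54)^3 = 456335045 + 62099334√54
(485+66√54)^4 = 442644523201 + 60236289960√54

485 66
470449 64020
456335045 62099334
442644523201 60236289960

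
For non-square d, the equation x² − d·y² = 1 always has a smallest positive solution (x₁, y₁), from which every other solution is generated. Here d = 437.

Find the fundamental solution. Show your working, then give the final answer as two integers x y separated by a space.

√437 = [20; 1,9,2,9,1,40, …], period ℓ=6 (even) → k=5
a_0=20:  p_0=20·1+0=20,  q_0=20·0+1=1
a_1=1:  p_1=1·20+1=21,  q_1=1·1+0=1
a_2=9:  p_2=9·21+20=209,  q_2=9·1+1=10
…
a_4=9:  p_4=9·439+209=4160,  q_4=9·21+10=199
a_5=1:  p_5=1·4160+439=4599,  q_5=1·199+21=220
→ (4599, 220).  Check: 4599²=21150801, 437·220²=21150800, difference 1.

4599 220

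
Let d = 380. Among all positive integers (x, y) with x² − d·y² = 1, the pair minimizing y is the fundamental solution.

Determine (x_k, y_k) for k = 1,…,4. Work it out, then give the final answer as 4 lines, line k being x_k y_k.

39 2
3041 156
237159 12166
18495361 948792

√380 = [19; 2,38, …], period ℓ=2 (even) → k=1
step 0: (19, 1)  from 19·(1,0) + (0,1)
step 1: (39, 2)  from 2·(19,1) + (1,0)
fundamental: x₁=39, y₁=2  (since 1521 − 380·4 = 1)
n=2: (39,2)∘(39,2) = (39·39+380·2·2, 39·2+2·39) = (3041,156)
n=3: (3041,156)∘(39,2) = (39·3041+380·2·156, 39·156+2·3041) = (237159,12166)
n=4: (237159,12166)∘(39,2) = (39·237159+380·2·12166, 39·12166+2·237159) = (18495361,948792)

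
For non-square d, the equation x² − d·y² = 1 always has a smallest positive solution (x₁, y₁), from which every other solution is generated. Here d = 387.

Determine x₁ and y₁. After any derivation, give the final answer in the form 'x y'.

d=387: √d = [19; 1,2,19,2,1,38] (ℓ=6, even), read p_5/q_5
i=0: a=19 ⇒ p=19, q=1
i=1: a=1 ⇒ p=20, q=1
i=2: a=2 ⇒ p=59, q=3
i=3: a=19 ⇒ p=1141, q=58
i=4: a=2 ⇒ p=2341, q=119
i=5: a=1 ⇒ p=3482, q=177
fundamental: x₁=3482, y₁=177  (since 12124324 − 387·31329 = 1)

3482 177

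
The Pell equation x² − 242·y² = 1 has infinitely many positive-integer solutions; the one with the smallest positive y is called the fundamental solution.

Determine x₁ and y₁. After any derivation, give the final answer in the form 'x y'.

√242 = [15; 1,1,3,1,14,1,3,1,1,30, …], period ℓ=10 (even) → k=9
i=0: a=15 ⇒ p=15, q=1
…
i=2: a=1 ⇒ p=31, q=2
…
i=4: a=1 ⇒ p=140, q=9
i=5: a=14 ⇒ p=2069, q=133
i=6: a=1 ⇒ p=2209, q=142
…
i=8: a=1 ⇒ p=10905, q=701
i=9: a=1 ⇒ p=19601, q=1260
(x₁, y₁) = (19601, 1260);  19601² − 242·1260² = 1 ✓

19601 1260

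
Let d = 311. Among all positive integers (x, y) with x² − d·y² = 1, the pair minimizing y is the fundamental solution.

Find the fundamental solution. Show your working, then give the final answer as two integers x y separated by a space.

16883880 957397

[17; 1,1,1,2,1,…,1,1,34] for √311; ℓ=16 ⇒ convergent index 15
i=0: a=17 ⇒ p=17, q=1
…
i=3: a=1 ⇒ p=53, q=3
…
i=5: a=1 ⇒ p=194, q=11
…
i=7: a=3 ⇒ p=4109, q=233
i=8: a=17 ⇒ p=71158, q=4035
i=9: a=3 ⇒ p=217583, q=12338
i=10: a=6 ⇒ p=1376656, q=78063
i=11: a=1 ⇒ p=1594239, q=90401
i=12: a=2 ⇒ p=4565134, q=258865
i=13: a=1 ⇒ p=6159373, q=349266
i=14: a=1 ⇒ p=10724507, q=608131
i=15: a=1 ⇒ p=16883880, q=957397
(x₁, y₁) = (16883880, 957397);  16883880² − 311·957397² = 1 ✓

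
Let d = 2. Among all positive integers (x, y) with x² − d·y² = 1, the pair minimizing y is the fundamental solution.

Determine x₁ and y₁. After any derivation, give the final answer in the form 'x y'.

√2 = [1; 2, …], period ℓ=1 (odd) → k=1
k=0  a_k=1  p_k/q_k = 1/1
k=1  a_k=2  p_k/q_k = 3/2
(x₁, y₁) = (3, 2);  3² − 2·2² = 1 ✓

3 2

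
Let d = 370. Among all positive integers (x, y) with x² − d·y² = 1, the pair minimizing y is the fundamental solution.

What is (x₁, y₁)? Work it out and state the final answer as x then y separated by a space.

[19; 4,4,38] for √370; ℓ=3 ⇒ convergent index 5
a_0=19:  p_0=19·1+0=19,  q_0=19·0+1=1
…
a_2=4:  p_2=4·77+19=327,  q_2=4·4+1=17
…
a_4=4:  p_4=4·12503+327=50339,  q_4=4·650+17=2617
a_5=4:  p_5=4·50339+12503=213859,  q_5=4·2617+650=11118
(x₁, y₁) = (213859, 11118);  213859² − 370·11118² = 1 ✓

213859 11118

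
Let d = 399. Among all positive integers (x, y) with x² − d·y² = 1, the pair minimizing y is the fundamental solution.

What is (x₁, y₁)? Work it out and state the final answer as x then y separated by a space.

[19; 1,38] for √399; ℓ=2 ⇒ convergent index 1
i=0: a=19 ⇒ p=19, q=1
i=1: a=1 ⇒ p=20, q=1
(x₁, y₁) = (20, 1);  20² − 399·1² = 1 ✓

20 1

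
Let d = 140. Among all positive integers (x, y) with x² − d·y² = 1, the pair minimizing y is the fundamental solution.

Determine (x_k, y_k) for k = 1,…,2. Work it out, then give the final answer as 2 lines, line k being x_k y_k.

[11; 1,4,1,22] for √140; ℓ=4 ⇒ convergent index 3
k=0  a_k=11  p_k/q_k = 11/1
k=1  a_k=1  p_k/q_k = 12/1
k=2  a_k=4  p_k/q_k = 59/5
k=3  a_k=1  p_k/q_k = 71/6
→ (71, 6).  Check: 71²=5041, 140·6²=5040, difference 1.
(x_2, y_2) = (71·71 + 140·6·6, 71·6 + 6·71) = (10081, 852)

71 6
10081 852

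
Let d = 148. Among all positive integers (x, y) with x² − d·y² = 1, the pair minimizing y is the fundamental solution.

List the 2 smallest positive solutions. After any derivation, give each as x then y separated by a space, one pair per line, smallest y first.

73 6
10657 876

d=148: √d = [12; 6,24] (ℓ=2, even), read p_1/q_1
step 0: (12, 1)  from 12·(1,0) + (0,1)
step 1: (73, 6)  from 6·(12,1) + (1,0)
(x₁, y₁) = (73, 6);  73² − 148·6² = 1 ✓
k=2:  x_2 = 73·73+148·6·6 = 10657,  y_2 = 73·6+6·73 = 876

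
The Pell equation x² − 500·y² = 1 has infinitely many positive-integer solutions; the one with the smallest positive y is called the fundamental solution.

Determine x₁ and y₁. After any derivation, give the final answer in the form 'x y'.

930249 41602

d=500: √d = [22; 2,1,3,2,1,…,1,2,44] (ℓ=14, even), read p_13/q_13
k=0  a_k=22  p_k/q_k = 22/1
k=1  a_k=2  p_k/q_k = 45/2
k=2  a_k=1  p_k/q_k = 67/3
…
k=4  a_k=2  p_k/q_k = 559/25
…
k=6  a_k=1  p_k/q_k = 1364/61
k=7  a_k=10  p_k/q_k = 14445/646
…
k=9  a_k=1  p_k/q_k = 30254/1353
k=10  a_k=2  p_k/q_k = 76317/3413
k=11  a_k=3  p_k/q_k = 259205/11592
k=12  a_k=1  p_k/q_k = 335522/15005
k=13  a_k=2  p_k/q_k = 930249/41602
fundamental: x₁=930249, y₁=41602  (since 865363202001 − 500·1730726404 = 1)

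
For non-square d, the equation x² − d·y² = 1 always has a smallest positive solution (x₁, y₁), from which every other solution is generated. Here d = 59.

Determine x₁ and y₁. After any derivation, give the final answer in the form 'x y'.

√59 → a₀=7, period (1,2,7,2,1,14); ℓ=6 even so k=5
k=0  a_k=7  p_k/q_k = 7/1
k=1  a_k=1  p_k/q_k = 8/1
k=2  a_k=2  p_k/q_k = 23/3
k=3  a_k=7  p_k/q_k = 169/22
k=4  a_k=2  p_k/q_k = 361/47
k=5  a_k=1  p_k/q_k = 530/69
fundamental: x₁=530, y₁=69  (since 280900 − 59·4761 = 1)

530 69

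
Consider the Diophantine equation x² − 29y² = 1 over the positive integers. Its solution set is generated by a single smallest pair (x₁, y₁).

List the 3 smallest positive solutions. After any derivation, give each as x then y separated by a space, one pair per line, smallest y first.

d=29: √d = [5; 2,1,1,2,10] (ℓ=5, odd), read p_9/q_9
a_0=5:  p_0=5·1+0=5,  q_0=5·0+1=1
…
a_6=2:  p_6=2·727+70=1524,  q_6=2·135+13=283
…
a_8=1:  p_8=1·2251+1524=3775,  q_8=1·418+283=701
a_9=2:  p_9=2·3775+2251=9801,  q_9=2·701+418=1820
fundamental: x₁=9801, y₁=1820  (since 96059601 − 29·3312400 = 1)
k=2:  x_2 = 9801·9801+29·1820·1820 = 192119201,  y_2 = 9801·1820+1820·9801 = 35675640
k=3:  x_3 = 9801·192119201+29·1820·35675640 = 3765920568201,  y_3 = 9801·35675640+1820·192119201 = 699313893460

9801 1820
192119201 35675640
3765920568201 699313893460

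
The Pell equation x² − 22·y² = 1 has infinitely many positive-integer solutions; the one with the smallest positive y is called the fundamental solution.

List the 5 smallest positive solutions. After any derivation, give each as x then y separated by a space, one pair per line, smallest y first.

√22 → a₀=4, period (1,2,4,2,1,8); ℓ=6 even so k=5
k=0  a_k=4  p_k/q_k = 4/1
…
k=2  a_k=2  p_k/q_k = 14/3
k=3  a_k=4  p_k/q_k = 61/13
k=4  a_k=2  p_k/q_k = 136/29
k=5  a_k=1  p_k/q_k = 197/42
(x₁, y₁) = (197, 42);  197² − 22·42² = 1 ✓
(197+42√22)^2 = 77617 + 16548√22
(197+42√22)^3 = 30580901 + 6519870√22
(197+42√22)^4 = 12048797377 + 2568812232√22
(197+42√22)^5 = 4747195585637 + 1012105499538√22

197 42
77617 16548
30580901 6519870
12048797377 2568812232
4747195585637 1012105499538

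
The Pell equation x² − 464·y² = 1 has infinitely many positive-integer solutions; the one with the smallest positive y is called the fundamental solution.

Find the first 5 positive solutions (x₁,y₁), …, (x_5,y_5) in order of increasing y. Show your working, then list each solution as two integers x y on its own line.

9801 455
192119201 8918910
3765920568201 174828473365
73819574785756801 3426987725981820
1447011301184484245001 67175813229867162275

d=464: √d = [21; 1,1,5,1,1,1,5,1,1,42] (ℓ=10, even), read p_9/q_9
a_0=21:  p_0=21·1+0=21,  q_0=21·0+1=1
…
a_4=1:  p_4=1·237+43=280,  q_4=1·11+2=13
a_5=1:  p_5=1·280+237=517,  q_5=1·13+11=24
a_6=1:  p_6=1·517+280=797,  q_6=1·24+13=37
a_7=5:  p_7=5·797+517=4502,  q_7=5·37+24=209
a_8=1:  p_8=1·4502+797=5299,  q_8=1·209+37=246
a_9=1:  p_9=1·5299+4502=9801,  q_9=1·246+209=455
→ (9801, 455).  Check: 9801²=96059601, 464·455²=96059600, difference 1.
(9801+455√464)^2 = 192119201 + 8918910√464
(9801+455√464)^3 = 3765920568201 + 174828473365√464
(9801+455√464)^4 = 73819574785756801 + 3426987725981820√464
(9801+455√464)^5 = 1447011301184484245001 + 67175813229867162275√464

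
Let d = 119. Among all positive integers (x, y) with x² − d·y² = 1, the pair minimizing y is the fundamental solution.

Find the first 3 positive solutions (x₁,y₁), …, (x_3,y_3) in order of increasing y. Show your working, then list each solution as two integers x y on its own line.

d=119: √d = [10; 1,9,1,20] (ℓ=4, even), read p_3/q_3
step 0: (10, 1)  from 10·(1,0) + (0,1)
…
step 2: (109, 10)  from 9·(11,1) + (10,1)
step 3: (120, 11)  from 1·(109,10) + (11,1)
(x₁, y₁) = (120, 11);  120² − 119·11² = 1 ✓
k=2:  x_2 = 120·120+119·11·11 = 28799,  y_2 = 120·11+11·120 = 2640
k=3:  x_3 = 120·28799+119·11·2640 = 6911640,  y_3 = 120·2640+11·28799 = 633589

120 11
28799 2640
6911640 633589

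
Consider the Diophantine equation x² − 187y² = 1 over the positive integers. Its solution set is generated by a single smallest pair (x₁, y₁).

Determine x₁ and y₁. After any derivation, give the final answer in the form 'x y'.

√187 = [13; 1,2,13,2,1,26, …], period ℓ=6 (even) → k=5
k=0  a_k=13  p_k/q_k = 13/1
k=1  a_k=1  p_k/q_k = 14/1
k=2  a_k=2  p_k/q_k = 41/3
k=3  a_k=13  p_k/q_k = 547/40
k=4  a_k=2  p_k/q_k = 1135/83
k=5  a_k=1  p_k/q_k = 1682/123
(x₁, y₁) = (1682, 123);  1682² − 187·123² = 1 ✓

1682 123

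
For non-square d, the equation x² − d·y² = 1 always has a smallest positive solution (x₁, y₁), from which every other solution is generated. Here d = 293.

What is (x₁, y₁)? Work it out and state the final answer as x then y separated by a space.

12320649 719780

√293 = [17; 8,1,1,8,34, …], period ℓ=5 (odd) → k=9
step 0: (17, 1)  from 17·(1,0) + (0,1)
…
step 2: (154, 9)  from 1·(137,8) + (17,1)
step 3: (291, 17)  from 1·(154,9) + (137,8)
step 4: (2482, 145)  from 8·(291,17) + (154,9)
step 5: (84679, 4947)  from 34·(2482,145) + (291,17)
step 6: (679914, 39721)  from 8·(84679,4947) + (2482,145)
step 7: (764593, 44668)  from 1·(679914,39721) + (84679,4947)
step 8: (1444507, 84389)  from 1·(764593,44668) + (679914,39721)
step 9: (12320649, 719780)  from 8·(1444507,84389) + (764593,44668)
(x₁, y₁) = (12320649, 719780);  12320649² − 293·719780² = 1 ✓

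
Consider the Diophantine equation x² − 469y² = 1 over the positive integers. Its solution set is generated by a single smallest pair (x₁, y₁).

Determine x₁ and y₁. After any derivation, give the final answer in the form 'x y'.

137215 6336

√469 → a₀=21, period (1,1,1,10,6,10,1,1,1,42); ℓ=10 even so k=9
a_0=21:  p_0=21·1+0=21,  q_0=21·0+1=1
…
a_8=1:  p_8=1·47146+42923=90069,  q_8=1·2177+1982=4159
a_9=1:  p_9=1·90069+47146=137215,  q_9=1·4159+2177=6336
(x₁, y₁) = (137215, 6336);  137215² − 469·6336² = 1 ✓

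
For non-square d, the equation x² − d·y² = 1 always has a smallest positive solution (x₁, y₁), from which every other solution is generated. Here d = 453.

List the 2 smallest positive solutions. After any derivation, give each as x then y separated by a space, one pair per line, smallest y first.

√453 = [21; 3,1,1,10,14,10,1,1,3,42, …], period ℓ=10 (even) → k=9
step 0: (21, 1)  from 21·(1,0) + (0,1)
step 1: (64, 3)  from 3·(21,1) + (1,0)
…
step 3: (149, 7)  from 1·(85,4) + (64,3)
step 4: (1575, 74)  from 10·(149,7) + (85,4)
…
step 6: (223565, 10504)  from 10·(22199,1043) + (1575,74)
step 7: (245764, 11547)  from 1·(223565,10504) + (22199,1043)
step 8: (469329, 22051)  from 1·(245764,11547) + (223565,10504)
step 9: (1653751, 77700)  from 3·(469329,22051) + (245764,11547)
(x₁, y₁) = (1653751, 77700);  1653751² − 453·77700² = 1 ✓
n=2: (1653751,77700)∘(1653751,77700) = (1653751·1653751+453·77700·77700, 1653751·77700+77700·1653751) = (5469784740001,256992905400)

1653751 77700
5469784740001 256992905400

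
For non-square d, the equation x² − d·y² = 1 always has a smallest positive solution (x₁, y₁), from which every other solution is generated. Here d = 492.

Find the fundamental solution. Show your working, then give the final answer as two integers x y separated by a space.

29767 1342

√492 = [22; 5,1,1,10,1,1,5,44, …], period ℓ=8 (even) → k=7
step 0: (22, 1)  from 22·(1,0) + (0,1)
step 1: (111, 5)  from 5·(22,1) + (1,0)
step 2: (133, 6)  from 1·(111,5) + (22,1)
step 3: (244, 11)  from 1·(133,6) + (111,5)
step 4: (2573, 116)  from 10·(244,11) + (133,6)
…
step 6: (5390, 243)  from 1·(2817,127) + (2573,116)
step 7: (29767, 1342)  from 5·(5390,243) + (2817,127)
fundamental: x₁=29767, y₁=1342  (since 886074289 − 492·1800964 = 1)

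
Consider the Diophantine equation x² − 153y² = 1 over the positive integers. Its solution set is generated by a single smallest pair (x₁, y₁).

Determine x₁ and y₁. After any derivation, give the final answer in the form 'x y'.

√153 = [12; 2,1,2,2,2,1,2,24, …], period ℓ=8 (even) → k=7
step 0: (12, 1)  from 12·(1,0) + (0,1)
…
step 2: (37, 3)  from 1·(25,2) + (12,1)
…
step 5: (569, 46)  from 2·(235,19) + (99,8)
step 6: (804, 65)  from 1·(569,46) + (235,19)
step 7: (2177, 176)  from 2·(804,65) + (569,46)
→ (2177, 176).  Check: 2177²=4739329, 153·176²=4739328, difference 1.

2177 176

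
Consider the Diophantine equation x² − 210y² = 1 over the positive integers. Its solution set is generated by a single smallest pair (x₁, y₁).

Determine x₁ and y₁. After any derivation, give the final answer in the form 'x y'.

d=210: √d = [14; 2,28] (ℓ=2, even), read p_1/q_1
k=0  a_k=14  p_k/q_k = 14/1
k=1  a_k=2  p_k/q_k = 29/2
→ (29, 2).  Check: 29²=841, 210·2²=840, difference 1.

29 2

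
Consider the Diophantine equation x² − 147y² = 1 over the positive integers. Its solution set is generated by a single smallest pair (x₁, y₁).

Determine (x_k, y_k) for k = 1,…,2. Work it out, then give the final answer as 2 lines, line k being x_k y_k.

97 8
18817 1552

√147 → a₀=12, period (8,24); ℓ=2 even so k=1
k=0  a_k=12  p_k/q_k = 12/1
k=1  a_k=8  p_k/q_k = 97/8
fundamental: x₁=97, y₁=8  (since 9409 − 147·64 = 1)
(97+8√147)^2 = 18817 + 1552√147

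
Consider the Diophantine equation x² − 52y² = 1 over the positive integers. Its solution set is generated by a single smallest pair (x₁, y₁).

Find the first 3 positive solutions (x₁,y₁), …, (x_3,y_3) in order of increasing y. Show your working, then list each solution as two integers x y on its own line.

649 90
842401 116820
1093435849 151632270

d=52: √d = [7; 4,1,2,1,4,14] (ℓ=6, even), read p_5/q_5
a_0=7:  p_0=7·1+0=7,  q_0=7·0+1=1
a_1=4:  p_1=4·7+1=29,  q_1=4·1+0=4
a_2=1:  p_2=1·29+7=36,  q_2=1·4+1=5
a_3=2:  p_3=2·36+29=101,  q_3=2·5+4=14
a_4=1:  p_4=1·101+36=137,  q_4=1·14+5=19
a_5=4:  p_5=4·137+101=649,  q_5=4·19+14=90
→ (649, 90).  Check: 649²=421201, 52·90²=421200, difference 1.
(649+90√52)^2 = 842401 + 116820√52
(649+90√52)^3 = 1093435849 + 151632270√52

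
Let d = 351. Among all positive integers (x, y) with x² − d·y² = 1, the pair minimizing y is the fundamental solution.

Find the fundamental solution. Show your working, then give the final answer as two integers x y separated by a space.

[18; 1,2,1,3,2,2,2,3,1,2,1,36] for √351; ℓ=12 ⇒ convergent index 11
k=0  a_k=18  p_k/q_k = 18/1
…
k=4  a_k=3  p_k/q_k = 281/15
k=5  a_k=2  p_k/q_k = 637/34
…
k=7  a_k=2  p_k/q_k = 3747/200
…
k=10  a_k=2  p_k/q_k = 45882/2449
k=11  a_k=1  p_k/q_k = 62425/3332
fundamental: x₁=62425, y₁=3332  (since 3896880625 − 351·11102224 = 1)

62425 3332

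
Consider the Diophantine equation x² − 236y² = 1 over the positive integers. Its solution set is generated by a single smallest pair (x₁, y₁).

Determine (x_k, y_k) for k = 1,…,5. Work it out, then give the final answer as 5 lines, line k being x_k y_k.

[15; 2,1,3,5,1,6,1,5,3,1,2,30] for √236; ℓ=12 ⇒ convergent index 11
a_0=15:  p_0=15·1+0=15,  q_0=15·0+1=1
…
a_2=1:  p_2=1·31+15=46,  q_2=1·2+1=3
…
a_7=1:  p_7=1·7251+1060=8311,  q_7=1·472+69=541
…
a_10=1:  p_10=1·154729+48806=203535,  q_10=1·10072+3177=13249
a_11=2:  p_11=2·203535+154729=561799,  q_11=2·13249+10072=36570
→ (561799, 36570).  Check: 561799²=315618116401, 236·36570²=315618116400, difference 1.
(x_2, y_2) = (561799·561799 + 236·36570·36570, 561799·36570 + 36570·561799) = (631236232801, 41089978860)
(x_3, y_3) = (561799·631236232801 + 236·36570·41089978860, 561799·41089978860 + 36570·631236232801) = (709255768702176199, 46168618067101710)
(x_4, y_4) = (561799·709255768702176199 + 236·36570·46168618067101710, 561799·46168618067101710 + 36570·709255768702176199) = (796918363201596536611201, 51874966922918257173720)
(x_5, y_5) = (561799·796918363201596536611201 + 236·36570·51874966922918257173720, 561799·51874966922918257173720 + 36570·796918363201596536611201) = (895415879055878209574570044999, 58286609084610939305810342850)

561799 36570
631236232801 41089978860
709255768702176199 46168618067101710
796918363201596536611201 51874966922918257173720
895415879055878209574570044999 58286609084610939305810342850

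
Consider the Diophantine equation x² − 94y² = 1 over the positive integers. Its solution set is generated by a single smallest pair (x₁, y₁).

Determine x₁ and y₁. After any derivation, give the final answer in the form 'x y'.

[9; 1,2,3,1,1,…,2,1,18] for √94; ℓ=16 ⇒ convergent index 15
i=0: a=9 ⇒ p=9, q=1
i=1: a=1 ⇒ p=10, q=1
…
i=3: a=3 ⇒ p=97, q=10
…
i=5: a=1 ⇒ p=223, q=23
…
i=7: a=1 ⇒ p=1464, q=151
…
i=12: a=1 ⇒ p=184493, q=19029
i=13: a=3 ⇒ p=652934, q=67345
i=14: a=2 ⇒ p=1490361, q=153719
i=15: a=1 ⇒ p=2143295, q=221064
(x₁, y₁) = (2143295, 221064);  2143295² − 94·221064² = 1 ✓

2143295 221064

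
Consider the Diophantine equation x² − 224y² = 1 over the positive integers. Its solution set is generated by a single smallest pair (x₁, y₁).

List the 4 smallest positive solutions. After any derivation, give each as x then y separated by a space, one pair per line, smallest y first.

√224 → a₀=14, period (1,28); ℓ=2 even so k=1
k=0  a_k=14  p_k/q_k = 14/1
k=1  a_k=1  p_k/q_k = 15/1
→ (15, 1).  Check: 15²=225, 224·1²=224, difference 1.
(x_2, y_2) = (15·15 + 224·1·1, 15·1 + 1·15) = (449, 30)
(x_3, y_3) = (15·449 + 224·1·30, 15·30 + 1·449) = (13455, 899)
(x_4, y_4) = (15·13455 + 224·1·899, 15·899 + 1·13455) = (403201, 26940)

15 1
449 30
13455 899
403201 26940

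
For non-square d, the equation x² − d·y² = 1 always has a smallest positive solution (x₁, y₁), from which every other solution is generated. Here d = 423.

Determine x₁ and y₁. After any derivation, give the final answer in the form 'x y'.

[20; 1,1,3,4,3,1,1,40] for √423; ℓ=8 ⇒ convergent index 7
step 0: (20, 1)  from 20·(1,0) + (0,1)
step 1: (21, 1)  from 1·(20,1) + (1,0)
step 2: (41, 2)  from 1·(21,1) + (20,1)
step 3: (144, 7)  from 3·(41,2) + (21,1)
step 4: (617, 30)  from 4·(144,7) + (41,2)
…
step 6: (2612, 127)  from 1·(1995,97) + (617,30)
step 7: (4607, 224)  from 1·(2612,127) + (1995,97)
→ (4607, 224).  Check: 4607²=21224449, 423·224²=21224448, difference 1.

4607 224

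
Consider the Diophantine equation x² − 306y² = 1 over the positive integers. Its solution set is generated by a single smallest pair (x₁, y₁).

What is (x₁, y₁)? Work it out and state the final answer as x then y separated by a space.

√306 = [17; 2,34, …], period ℓ=2 (even) → k=1
i=0: a=17 ⇒ p=17, q=1
i=1: a=2 ⇒ p=35, q=2
fundamental: x₁=35, y₁=2  (since 1225 − 306·4 = 1)

35 2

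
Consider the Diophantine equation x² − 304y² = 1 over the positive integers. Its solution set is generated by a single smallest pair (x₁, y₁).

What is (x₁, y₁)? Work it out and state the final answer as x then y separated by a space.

√304 = [17; 2,3,2,1,1,1,1,1,2,3,2,34, …], period ℓ=12 (even) → k=11
step 0: (17, 1)  from 17·(1,0) + (0,1)
step 1: (35, 2)  from 2·(17,1) + (1,0)
…
step 3: (279, 16)  from 2·(122,7) + (35,2)
step 4: (401, 23)  from 1·(279,16) + (122,7)
…
step 6: (1081, 62)  from 1·(680,39) + (401,23)
…
step 8: (2842, 163)  from 1·(1761,101) + (1081,62)
step 9: (7445, 427)  from 2·(2842,163) + (1761,101)
step 10: (25177, 1444)  from 3·(7445,427) + (2842,163)
step 11: (57799, 3315)  from 2·(25177,1444) + (7445,427)
(x₁, y₁) = (57799, 3315);  57799² − 304·3315² = 1 ✓

57799 3315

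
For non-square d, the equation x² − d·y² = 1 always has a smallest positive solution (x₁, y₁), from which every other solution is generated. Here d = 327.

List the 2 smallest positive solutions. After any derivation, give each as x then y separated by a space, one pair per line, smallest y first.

217 12
94177 5208

[18; 12,36] for √327; ℓ=2 ⇒ convergent index 1
a_0=18:  p_0=18·1+0=18,  q_0=18·0+1=1
a_1=12:  p_1=12·18+1=217,  q_1=12·1+0=12
→ (217, 12).  Check: 217²=47089, 327·12²=47088, difference 1.
(217+12√327)^2 = 94177 + 5208√327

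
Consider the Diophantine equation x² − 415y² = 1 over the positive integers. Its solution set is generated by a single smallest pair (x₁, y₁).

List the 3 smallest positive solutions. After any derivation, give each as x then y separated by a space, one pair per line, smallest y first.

√415 = [20; 2,1,2,4,6,…,1,2,40, …], period ℓ=16 (even) → k=15
step 0: (20, 1)  from 20·(1,0) + (0,1)
…
step 2: (61, 3)  from 1·(41,2) + (20,1)
…
step 8: (33939, 1666)  from 3·(9595,471) + (5154,253)
…
step 12: (2110961, 103623)  from 4·(508372,24955) + (77473,3803)
…
step 14: (6841255, 335824)  from 1·(4730294,232201) + (2110961,103623)
step 15: (18412804, 903849)  from 2·(6841255,335824) + (4730294,232201)
→ (18412804, 903849).  Check: 18412804²=339031351142416, 415·903849²=339031351142415, difference 1.
(18412804+903849√415)^2 = 678062702284831 + 33284788965192√415
(18412804+903849√415)^3 = 24970071273761872339444 + 1225732590794885332887√415

18412804 903849
678062702284831 33284788965192
24970071273761872339444 1225732590794885332887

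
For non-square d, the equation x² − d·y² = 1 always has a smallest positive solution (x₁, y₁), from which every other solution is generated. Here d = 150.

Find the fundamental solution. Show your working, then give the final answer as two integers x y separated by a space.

49 4

[12; 4,24] for √150; ℓ=2 ⇒ convergent index 1
k=0  a_k=12  p_k/q_k = 12/1
k=1  a_k=4  p_k/q_k = 49/4
fundamental: x₁=49, y₁=4  (since 2401 − 150·16 = 1)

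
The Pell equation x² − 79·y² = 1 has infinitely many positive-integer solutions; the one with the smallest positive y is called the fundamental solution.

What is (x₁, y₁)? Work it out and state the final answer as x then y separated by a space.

d=79: √d = [8; 1,7,1,16] (ℓ=4, even), read p_3/q_3
k=0  a_k=8  p_k/q_k = 8/1
k=1  a_k=1  p_k/q_k = 9/1
k=2  a_k=7  p_k/q_k = 71/8
k=3  a_k=1  p_k/q_k = 80/9
(x₁, y₁) = (80, 9);  80² − 79·9² = 1 ✓

80 9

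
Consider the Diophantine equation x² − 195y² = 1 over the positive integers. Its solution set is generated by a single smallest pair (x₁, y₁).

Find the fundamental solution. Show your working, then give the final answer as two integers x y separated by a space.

√195 = [13; 1,26, …], period ℓ=2 (even) → k=1
k=0  a_k=13  p_k/q_k = 13/1
k=1  a_k=1  p_k/q_k = 14/1
→ (14, 1).  Check: 14²=196, 195·1²=195, difference 1.

14 1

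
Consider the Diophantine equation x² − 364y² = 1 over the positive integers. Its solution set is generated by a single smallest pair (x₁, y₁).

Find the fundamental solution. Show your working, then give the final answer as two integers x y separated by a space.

4954951 259710

[19; 12,1,2,3,1,8,1,3,2,1,12,38] for √364; ℓ=12 ⇒ convergent index 11
k=0  a_k=19  p_k/q_k = 19/1
…
k=4  a_k=3  p_k/q_k = 2423/127
…
k=9  a_k=2  p_k/q_k = 270499/14178
k=10  a_k=1  p_k/q_k = 390371/20461
k=11  a_k=12  p_k/q_k = 4954951/259710
→ (4954951, 259710).  Check: 4954951²=24551539412401, 364·259710²=24551539412400, difference 1.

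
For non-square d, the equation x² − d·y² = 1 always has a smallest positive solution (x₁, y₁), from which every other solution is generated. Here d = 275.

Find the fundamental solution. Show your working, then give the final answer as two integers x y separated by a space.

√275 → a₀=16, period (1,1,2,1,1,32); ℓ=6 even so k=5
step 0: (16, 1)  from 16·(1,0) + (0,1)
step 1: (17, 1)  from 1·(16,1) + (1,0)
step 2: (33, 2)  from 1·(17,1) + (16,1)
step 3: (83, 5)  from 2·(33,2) + (17,1)
step 4: (116, 7)  from 1·(83,5) + (33,2)
step 5: (199, 12)  from 1·(116,7) + (83,5)
(x₁, y₁) = (199, 12);  199² − 275·12² = 1 ✓

199 12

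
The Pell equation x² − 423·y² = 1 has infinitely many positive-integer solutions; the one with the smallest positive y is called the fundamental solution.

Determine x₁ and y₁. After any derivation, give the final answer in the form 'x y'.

4607 224

d=423: √d = [20; 1,1,3,4,3,1,1,40] (ℓ=8, even), read p_7/q_7
k=0  a_k=20  p_k/q_k = 20/1
…
k=2  a_k=1  p_k/q_k = 41/2
k=3  a_k=3  p_k/q_k = 144/7
k=4  a_k=4  p_k/q_k = 617/30
…
k=6  a_k=1  p_k/q_k = 2612/127
k=7  a_k=1  p_k/q_k = 4607/224
(x₁, y₁) = (4607, 224);  4607² − 423·224² = 1 ✓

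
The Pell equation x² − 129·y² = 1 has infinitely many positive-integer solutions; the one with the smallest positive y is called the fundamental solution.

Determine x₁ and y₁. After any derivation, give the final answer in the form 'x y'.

16855 1484

√129 → a₀=11, period (2,1,3,1,6,1,3,1,2,22); ℓ=10 even so k=9
i=0: a=11 ⇒ p=11, q=1
i=1: a=2 ⇒ p=23, q=2
…
i=3: a=3 ⇒ p=125, q=11
…
i=6: a=1 ⇒ p=1238, q=109
…
i=8: a=1 ⇒ p=6031, q=531
i=9: a=2 ⇒ p=16855, q=1484
→ (16855, 1484).  Check: 16855²=284091025, 129·1484²=284091024, difference 1.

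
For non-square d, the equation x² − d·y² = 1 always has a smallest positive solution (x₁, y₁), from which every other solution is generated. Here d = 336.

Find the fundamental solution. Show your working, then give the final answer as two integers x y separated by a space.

d=336: √d = [18; 3,36] (ℓ=2, even), read p_1/q_1
k=0  a_k=18  p_k/q_k = 18/1
k=1  a_k=3  p_k/q_k = 55/3
fundamental: x₁=55, y₁=3  (since 3025 − 336·9 = 1)

55 3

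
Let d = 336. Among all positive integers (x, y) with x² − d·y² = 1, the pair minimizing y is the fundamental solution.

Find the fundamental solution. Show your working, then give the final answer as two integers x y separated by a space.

d=336: √d = [18; 3,36] (ℓ=2, even), read p_1/q_1
k=0  a_k=18  p_k/q_k = 18/1
k=1  a_k=3  p_k/q_k = 55/3
→ (55, 3).  Check: 55²=3025, 336·3²=3024, difference 1.

55 3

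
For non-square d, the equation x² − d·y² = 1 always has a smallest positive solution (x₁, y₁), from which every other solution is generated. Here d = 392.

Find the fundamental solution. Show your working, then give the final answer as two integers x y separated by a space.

99 5

√392 → a₀=19, period (1,3,1,38); ℓ=4 even so k=3
k=0  a_k=19  p_k/q_k = 19/1
…
k=2  a_k=3  p_k/q_k = 79/4
k=3  a_k=1  p_k/q_k = 99/5
(x₁, y₁) = (99, 5);  99² − 392·5² = 1 ✓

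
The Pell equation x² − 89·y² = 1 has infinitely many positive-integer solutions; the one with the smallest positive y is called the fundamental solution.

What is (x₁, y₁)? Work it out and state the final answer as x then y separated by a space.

500001 53000

√89 → a₀=9, period (2,3,3,2,18); ℓ=5 odd so k=9
k=0  a_k=9  p_k/q_k = 9/1
…
k=5  a_k=18  p_k/q_k = 9217/977
…
k=8  a_k=3  p_k/q_k = 216991/23001
k=9  a_k=2  p_k/q_k = 500001/53000
→ (500001, 53000).  Check: 500001²=250001000001, 89·53000²=250001000000, difference 1.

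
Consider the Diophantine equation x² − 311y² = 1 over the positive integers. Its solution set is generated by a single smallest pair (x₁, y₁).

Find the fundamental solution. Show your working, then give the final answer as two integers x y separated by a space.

16883880 957397

d=311: √d = [17; 1,1,1,2,1,…,1,1,34] (ℓ=16, even), read p_15/q_15
step 0: (17, 1)  from 17·(1,0) + (0,1)
step 1: (18, 1)  from 1·(17,1) + (1,0)
step 2: (35, 2)  from 1·(18,1) + (17,1)
…
step 4: (141, 8)  from 2·(53,3) + (35,2)
step 5: (194, 11)  from 1·(141,8) + (53,3)
step 6: (1305, 74)  from 6·(194,11) + (141,8)
step 7: (4109, 233)  from 3·(1305,74) + (194,11)
step 8: (71158, 4035)  from 17·(4109,233) + (1305,74)
…
step 10: (1376656, 78063)  from 6·(217583,12338) + (71158,4035)
step 11: (1594239, 90401)  from 1·(1376656,78063) + (217583,12338)
…
step 13: (6159373, 349266)  from 1·(4565134,258865) + (1594239,90401)
step 14: (10724507, 608131)  from 1·(6159373,349266) + (4565134,258865)
step 15: (16883880, 957397)  from 1·(10724507,608131) + (6159373,349266)
→ (16883880, 957397).  Check: 16883880²=285065403854400, 311·957397²=285065403854399, difference 1.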